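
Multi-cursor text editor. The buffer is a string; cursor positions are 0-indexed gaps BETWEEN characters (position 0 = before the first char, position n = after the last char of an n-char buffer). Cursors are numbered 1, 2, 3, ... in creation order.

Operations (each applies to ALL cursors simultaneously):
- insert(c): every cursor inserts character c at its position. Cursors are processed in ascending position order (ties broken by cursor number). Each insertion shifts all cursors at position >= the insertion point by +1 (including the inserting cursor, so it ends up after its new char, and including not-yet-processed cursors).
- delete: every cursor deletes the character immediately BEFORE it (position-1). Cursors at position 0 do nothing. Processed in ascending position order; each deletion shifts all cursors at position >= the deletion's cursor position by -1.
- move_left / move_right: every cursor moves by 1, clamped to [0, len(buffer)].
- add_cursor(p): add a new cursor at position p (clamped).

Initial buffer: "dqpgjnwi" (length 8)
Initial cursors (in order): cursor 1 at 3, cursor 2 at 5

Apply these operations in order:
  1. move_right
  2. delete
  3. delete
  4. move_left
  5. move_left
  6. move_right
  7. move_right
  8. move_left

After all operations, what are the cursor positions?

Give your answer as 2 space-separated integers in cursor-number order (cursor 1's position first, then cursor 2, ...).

Answer: 1 1

Derivation:
After op 1 (move_right): buffer="dqpgjnwi" (len 8), cursors c1@4 c2@6, authorship ........
After op 2 (delete): buffer="dqpjwi" (len 6), cursors c1@3 c2@4, authorship ......
After op 3 (delete): buffer="dqwi" (len 4), cursors c1@2 c2@2, authorship ....
After op 4 (move_left): buffer="dqwi" (len 4), cursors c1@1 c2@1, authorship ....
After op 5 (move_left): buffer="dqwi" (len 4), cursors c1@0 c2@0, authorship ....
After op 6 (move_right): buffer="dqwi" (len 4), cursors c1@1 c2@1, authorship ....
After op 7 (move_right): buffer="dqwi" (len 4), cursors c1@2 c2@2, authorship ....
After op 8 (move_left): buffer="dqwi" (len 4), cursors c1@1 c2@1, authorship ....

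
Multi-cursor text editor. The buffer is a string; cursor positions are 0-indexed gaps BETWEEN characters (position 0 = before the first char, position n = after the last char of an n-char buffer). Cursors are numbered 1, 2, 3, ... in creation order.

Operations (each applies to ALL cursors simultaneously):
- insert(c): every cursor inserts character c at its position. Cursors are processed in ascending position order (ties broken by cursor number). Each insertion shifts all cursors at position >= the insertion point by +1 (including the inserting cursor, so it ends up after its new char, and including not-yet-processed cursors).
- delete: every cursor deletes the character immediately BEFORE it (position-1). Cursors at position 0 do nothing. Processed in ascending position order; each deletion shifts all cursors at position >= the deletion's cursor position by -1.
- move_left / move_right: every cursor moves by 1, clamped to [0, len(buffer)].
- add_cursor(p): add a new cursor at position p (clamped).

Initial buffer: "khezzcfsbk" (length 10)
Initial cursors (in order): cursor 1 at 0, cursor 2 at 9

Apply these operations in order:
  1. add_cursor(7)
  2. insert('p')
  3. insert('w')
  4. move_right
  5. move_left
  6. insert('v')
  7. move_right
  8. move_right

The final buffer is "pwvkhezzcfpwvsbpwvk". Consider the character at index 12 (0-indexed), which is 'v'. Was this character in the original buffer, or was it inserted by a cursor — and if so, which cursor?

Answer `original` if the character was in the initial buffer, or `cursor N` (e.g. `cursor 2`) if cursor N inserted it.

After op 1 (add_cursor(7)): buffer="khezzcfsbk" (len 10), cursors c1@0 c3@7 c2@9, authorship ..........
After op 2 (insert('p')): buffer="pkhezzcfpsbpk" (len 13), cursors c1@1 c3@9 c2@12, authorship 1.......3..2.
After op 3 (insert('w')): buffer="pwkhezzcfpwsbpwk" (len 16), cursors c1@2 c3@11 c2@15, authorship 11.......33..22.
After op 4 (move_right): buffer="pwkhezzcfpwsbpwk" (len 16), cursors c1@3 c3@12 c2@16, authorship 11.......33..22.
After op 5 (move_left): buffer="pwkhezzcfpwsbpwk" (len 16), cursors c1@2 c3@11 c2@15, authorship 11.......33..22.
After op 6 (insert('v')): buffer="pwvkhezzcfpwvsbpwvk" (len 19), cursors c1@3 c3@13 c2@18, authorship 111.......333..222.
After op 7 (move_right): buffer="pwvkhezzcfpwvsbpwvk" (len 19), cursors c1@4 c3@14 c2@19, authorship 111.......333..222.
After op 8 (move_right): buffer="pwvkhezzcfpwvsbpwvk" (len 19), cursors c1@5 c3@15 c2@19, authorship 111.......333..222.
Authorship (.=original, N=cursor N): 1 1 1 . . . . . . . 3 3 3 . . 2 2 2 .
Index 12: author = 3

Answer: cursor 3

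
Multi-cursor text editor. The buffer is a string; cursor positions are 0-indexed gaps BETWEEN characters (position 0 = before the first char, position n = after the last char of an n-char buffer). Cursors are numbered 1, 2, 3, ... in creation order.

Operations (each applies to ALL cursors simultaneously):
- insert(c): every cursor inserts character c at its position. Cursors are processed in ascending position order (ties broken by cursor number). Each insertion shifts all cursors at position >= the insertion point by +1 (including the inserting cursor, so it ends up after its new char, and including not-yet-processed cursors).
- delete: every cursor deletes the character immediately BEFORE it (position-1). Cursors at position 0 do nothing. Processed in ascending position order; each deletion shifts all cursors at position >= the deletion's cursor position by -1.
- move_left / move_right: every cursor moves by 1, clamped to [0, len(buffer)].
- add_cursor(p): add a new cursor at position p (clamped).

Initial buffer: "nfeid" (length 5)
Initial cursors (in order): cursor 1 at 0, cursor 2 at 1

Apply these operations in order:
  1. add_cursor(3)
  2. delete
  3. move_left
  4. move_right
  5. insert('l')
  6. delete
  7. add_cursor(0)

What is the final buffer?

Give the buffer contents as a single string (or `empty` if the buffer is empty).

After op 1 (add_cursor(3)): buffer="nfeid" (len 5), cursors c1@0 c2@1 c3@3, authorship .....
After op 2 (delete): buffer="fid" (len 3), cursors c1@0 c2@0 c3@1, authorship ...
After op 3 (move_left): buffer="fid" (len 3), cursors c1@0 c2@0 c3@0, authorship ...
After op 4 (move_right): buffer="fid" (len 3), cursors c1@1 c2@1 c3@1, authorship ...
After op 5 (insert('l')): buffer="flllid" (len 6), cursors c1@4 c2@4 c3@4, authorship .123..
After op 6 (delete): buffer="fid" (len 3), cursors c1@1 c2@1 c3@1, authorship ...
After op 7 (add_cursor(0)): buffer="fid" (len 3), cursors c4@0 c1@1 c2@1 c3@1, authorship ...

Answer: fid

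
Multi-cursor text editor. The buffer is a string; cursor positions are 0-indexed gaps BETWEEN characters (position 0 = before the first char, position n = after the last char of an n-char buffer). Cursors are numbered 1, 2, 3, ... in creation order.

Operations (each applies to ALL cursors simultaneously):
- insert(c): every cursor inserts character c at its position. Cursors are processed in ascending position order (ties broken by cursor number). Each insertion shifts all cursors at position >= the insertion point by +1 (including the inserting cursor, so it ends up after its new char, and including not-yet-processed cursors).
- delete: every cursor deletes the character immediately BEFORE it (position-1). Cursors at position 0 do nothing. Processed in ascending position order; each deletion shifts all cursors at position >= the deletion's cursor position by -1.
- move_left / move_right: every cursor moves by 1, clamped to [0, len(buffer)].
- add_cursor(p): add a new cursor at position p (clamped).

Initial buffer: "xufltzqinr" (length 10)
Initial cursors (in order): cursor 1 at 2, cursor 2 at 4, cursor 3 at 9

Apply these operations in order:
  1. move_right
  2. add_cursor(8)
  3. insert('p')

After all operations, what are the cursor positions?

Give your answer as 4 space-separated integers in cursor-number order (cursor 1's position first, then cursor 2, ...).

Answer: 4 7 14 11

Derivation:
After op 1 (move_right): buffer="xufltzqinr" (len 10), cursors c1@3 c2@5 c3@10, authorship ..........
After op 2 (add_cursor(8)): buffer="xufltzqinr" (len 10), cursors c1@3 c2@5 c4@8 c3@10, authorship ..........
After op 3 (insert('p')): buffer="xufpltpzqipnrp" (len 14), cursors c1@4 c2@7 c4@11 c3@14, authorship ...1..2...4..3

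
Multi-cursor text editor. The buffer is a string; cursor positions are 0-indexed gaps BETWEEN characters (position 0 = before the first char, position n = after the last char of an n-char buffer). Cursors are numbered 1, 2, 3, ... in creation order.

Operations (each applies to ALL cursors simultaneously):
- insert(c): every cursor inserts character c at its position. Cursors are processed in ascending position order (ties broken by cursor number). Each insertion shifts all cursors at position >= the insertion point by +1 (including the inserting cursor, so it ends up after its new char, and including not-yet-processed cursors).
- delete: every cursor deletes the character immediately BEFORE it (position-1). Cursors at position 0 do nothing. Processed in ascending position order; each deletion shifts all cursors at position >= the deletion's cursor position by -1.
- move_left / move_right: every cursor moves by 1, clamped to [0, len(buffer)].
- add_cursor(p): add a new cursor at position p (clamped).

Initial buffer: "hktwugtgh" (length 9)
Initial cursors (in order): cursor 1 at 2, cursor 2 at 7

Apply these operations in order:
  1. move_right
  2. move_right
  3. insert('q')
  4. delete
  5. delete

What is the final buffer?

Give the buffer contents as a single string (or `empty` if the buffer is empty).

After op 1 (move_right): buffer="hktwugtgh" (len 9), cursors c1@3 c2@8, authorship .........
After op 2 (move_right): buffer="hktwugtgh" (len 9), cursors c1@4 c2@9, authorship .........
After op 3 (insert('q')): buffer="hktwqugtghq" (len 11), cursors c1@5 c2@11, authorship ....1.....2
After op 4 (delete): buffer="hktwugtgh" (len 9), cursors c1@4 c2@9, authorship .........
After op 5 (delete): buffer="hktugtg" (len 7), cursors c1@3 c2@7, authorship .......

Answer: hktugtg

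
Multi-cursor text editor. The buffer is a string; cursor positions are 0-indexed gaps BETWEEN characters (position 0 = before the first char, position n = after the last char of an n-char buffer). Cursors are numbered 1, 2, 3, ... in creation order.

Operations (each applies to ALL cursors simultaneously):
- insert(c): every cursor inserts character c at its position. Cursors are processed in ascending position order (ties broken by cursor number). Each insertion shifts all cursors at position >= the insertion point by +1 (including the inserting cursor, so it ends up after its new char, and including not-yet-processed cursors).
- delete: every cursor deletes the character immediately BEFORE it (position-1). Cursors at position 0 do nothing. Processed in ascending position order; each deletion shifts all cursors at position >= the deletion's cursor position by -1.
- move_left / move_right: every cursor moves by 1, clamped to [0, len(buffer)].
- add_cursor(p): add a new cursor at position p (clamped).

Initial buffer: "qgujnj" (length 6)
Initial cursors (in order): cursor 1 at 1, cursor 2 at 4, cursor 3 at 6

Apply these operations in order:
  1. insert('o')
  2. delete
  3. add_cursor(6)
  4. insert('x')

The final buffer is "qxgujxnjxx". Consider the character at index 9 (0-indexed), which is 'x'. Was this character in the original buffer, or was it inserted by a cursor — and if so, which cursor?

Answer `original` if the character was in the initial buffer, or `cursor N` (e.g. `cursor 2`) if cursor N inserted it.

After op 1 (insert('o')): buffer="qogujonjo" (len 9), cursors c1@2 c2@6 c3@9, authorship .1...2..3
After op 2 (delete): buffer="qgujnj" (len 6), cursors c1@1 c2@4 c3@6, authorship ......
After op 3 (add_cursor(6)): buffer="qgujnj" (len 6), cursors c1@1 c2@4 c3@6 c4@6, authorship ......
After op 4 (insert('x')): buffer="qxgujxnjxx" (len 10), cursors c1@2 c2@6 c3@10 c4@10, authorship .1...2..34
Authorship (.=original, N=cursor N): . 1 . . . 2 . . 3 4
Index 9: author = 4

Answer: cursor 4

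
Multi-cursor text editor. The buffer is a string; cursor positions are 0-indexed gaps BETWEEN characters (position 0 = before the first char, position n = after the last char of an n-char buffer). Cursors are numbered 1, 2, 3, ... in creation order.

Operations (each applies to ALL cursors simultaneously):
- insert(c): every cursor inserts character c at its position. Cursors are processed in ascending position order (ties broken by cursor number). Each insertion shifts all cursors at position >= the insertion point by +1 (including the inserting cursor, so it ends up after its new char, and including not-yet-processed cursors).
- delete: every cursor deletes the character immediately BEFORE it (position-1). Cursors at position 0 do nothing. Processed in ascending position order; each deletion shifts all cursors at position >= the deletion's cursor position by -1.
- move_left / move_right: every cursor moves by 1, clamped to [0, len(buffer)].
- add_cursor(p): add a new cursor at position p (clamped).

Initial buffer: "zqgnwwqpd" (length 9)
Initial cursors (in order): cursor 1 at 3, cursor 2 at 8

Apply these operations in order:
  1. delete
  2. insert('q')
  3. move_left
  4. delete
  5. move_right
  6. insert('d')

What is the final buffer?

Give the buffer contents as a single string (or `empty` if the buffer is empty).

Answer: zqdnwwqdd

Derivation:
After op 1 (delete): buffer="zqnwwqd" (len 7), cursors c1@2 c2@6, authorship .......
After op 2 (insert('q')): buffer="zqqnwwqqd" (len 9), cursors c1@3 c2@8, authorship ..1....2.
After op 3 (move_left): buffer="zqqnwwqqd" (len 9), cursors c1@2 c2@7, authorship ..1....2.
After op 4 (delete): buffer="zqnwwqd" (len 7), cursors c1@1 c2@5, authorship .1...2.
After op 5 (move_right): buffer="zqnwwqd" (len 7), cursors c1@2 c2@6, authorship .1...2.
After op 6 (insert('d')): buffer="zqdnwwqdd" (len 9), cursors c1@3 c2@8, authorship .11...22.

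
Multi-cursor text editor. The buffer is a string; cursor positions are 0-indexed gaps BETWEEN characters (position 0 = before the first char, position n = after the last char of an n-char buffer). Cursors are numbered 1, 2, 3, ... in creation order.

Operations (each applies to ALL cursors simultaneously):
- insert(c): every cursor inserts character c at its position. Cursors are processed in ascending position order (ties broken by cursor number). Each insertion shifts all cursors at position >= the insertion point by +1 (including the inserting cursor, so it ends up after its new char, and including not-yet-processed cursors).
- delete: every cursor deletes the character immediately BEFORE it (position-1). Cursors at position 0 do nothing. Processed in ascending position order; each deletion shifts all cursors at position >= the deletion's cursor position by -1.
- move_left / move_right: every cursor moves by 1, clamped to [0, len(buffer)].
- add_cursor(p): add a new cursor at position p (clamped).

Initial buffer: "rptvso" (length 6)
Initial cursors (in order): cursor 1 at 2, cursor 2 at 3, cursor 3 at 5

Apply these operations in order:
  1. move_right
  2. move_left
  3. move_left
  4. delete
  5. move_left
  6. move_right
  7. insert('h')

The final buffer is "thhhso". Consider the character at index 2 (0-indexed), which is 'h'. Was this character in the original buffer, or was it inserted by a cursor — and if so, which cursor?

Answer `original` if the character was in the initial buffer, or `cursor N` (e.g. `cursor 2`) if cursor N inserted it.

After op 1 (move_right): buffer="rptvso" (len 6), cursors c1@3 c2@4 c3@6, authorship ......
After op 2 (move_left): buffer="rptvso" (len 6), cursors c1@2 c2@3 c3@5, authorship ......
After op 3 (move_left): buffer="rptvso" (len 6), cursors c1@1 c2@2 c3@4, authorship ......
After op 4 (delete): buffer="tso" (len 3), cursors c1@0 c2@0 c3@1, authorship ...
After op 5 (move_left): buffer="tso" (len 3), cursors c1@0 c2@0 c3@0, authorship ...
After op 6 (move_right): buffer="tso" (len 3), cursors c1@1 c2@1 c3@1, authorship ...
After op 7 (insert('h')): buffer="thhhso" (len 6), cursors c1@4 c2@4 c3@4, authorship .123..
Authorship (.=original, N=cursor N): . 1 2 3 . .
Index 2: author = 2

Answer: cursor 2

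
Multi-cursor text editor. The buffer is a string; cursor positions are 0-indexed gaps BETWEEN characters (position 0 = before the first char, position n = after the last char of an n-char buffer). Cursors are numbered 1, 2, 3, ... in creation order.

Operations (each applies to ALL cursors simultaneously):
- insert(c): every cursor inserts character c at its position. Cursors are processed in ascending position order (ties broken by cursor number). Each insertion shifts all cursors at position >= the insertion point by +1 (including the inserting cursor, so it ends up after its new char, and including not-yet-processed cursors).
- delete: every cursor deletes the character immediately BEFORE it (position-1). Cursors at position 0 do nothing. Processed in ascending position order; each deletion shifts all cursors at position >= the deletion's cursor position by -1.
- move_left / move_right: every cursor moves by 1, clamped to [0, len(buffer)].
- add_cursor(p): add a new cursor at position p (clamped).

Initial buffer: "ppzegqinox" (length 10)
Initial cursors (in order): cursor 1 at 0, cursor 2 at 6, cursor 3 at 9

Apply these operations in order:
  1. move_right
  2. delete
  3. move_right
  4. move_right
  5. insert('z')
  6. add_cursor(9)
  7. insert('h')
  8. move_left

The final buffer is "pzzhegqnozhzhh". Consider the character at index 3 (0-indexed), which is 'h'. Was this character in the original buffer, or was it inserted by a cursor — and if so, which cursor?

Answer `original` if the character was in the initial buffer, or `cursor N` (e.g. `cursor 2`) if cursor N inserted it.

After op 1 (move_right): buffer="ppzegqinox" (len 10), cursors c1@1 c2@7 c3@10, authorship ..........
After op 2 (delete): buffer="pzegqno" (len 7), cursors c1@0 c2@5 c3@7, authorship .......
After op 3 (move_right): buffer="pzegqno" (len 7), cursors c1@1 c2@6 c3@7, authorship .......
After op 4 (move_right): buffer="pzegqno" (len 7), cursors c1@2 c2@7 c3@7, authorship .......
After op 5 (insert('z')): buffer="pzzegqnozz" (len 10), cursors c1@3 c2@10 c3@10, authorship ..1.....23
After op 6 (add_cursor(9)): buffer="pzzegqnozz" (len 10), cursors c1@3 c4@9 c2@10 c3@10, authorship ..1.....23
After op 7 (insert('h')): buffer="pzzhegqnozhzhh" (len 14), cursors c1@4 c4@11 c2@14 c3@14, authorship ..11.....24323
After op 8 (move_left): buffer="pzzhegqnozhzhh" (len 14), cursors c1@3 c4@10 c2@13 c3@13, authorship ..11.....24323
Authorship (.=original, N=cursor N): . . 1 1 . . . . . 2 4 3 2 3
Index 3: author = 1

Answer: cursor 1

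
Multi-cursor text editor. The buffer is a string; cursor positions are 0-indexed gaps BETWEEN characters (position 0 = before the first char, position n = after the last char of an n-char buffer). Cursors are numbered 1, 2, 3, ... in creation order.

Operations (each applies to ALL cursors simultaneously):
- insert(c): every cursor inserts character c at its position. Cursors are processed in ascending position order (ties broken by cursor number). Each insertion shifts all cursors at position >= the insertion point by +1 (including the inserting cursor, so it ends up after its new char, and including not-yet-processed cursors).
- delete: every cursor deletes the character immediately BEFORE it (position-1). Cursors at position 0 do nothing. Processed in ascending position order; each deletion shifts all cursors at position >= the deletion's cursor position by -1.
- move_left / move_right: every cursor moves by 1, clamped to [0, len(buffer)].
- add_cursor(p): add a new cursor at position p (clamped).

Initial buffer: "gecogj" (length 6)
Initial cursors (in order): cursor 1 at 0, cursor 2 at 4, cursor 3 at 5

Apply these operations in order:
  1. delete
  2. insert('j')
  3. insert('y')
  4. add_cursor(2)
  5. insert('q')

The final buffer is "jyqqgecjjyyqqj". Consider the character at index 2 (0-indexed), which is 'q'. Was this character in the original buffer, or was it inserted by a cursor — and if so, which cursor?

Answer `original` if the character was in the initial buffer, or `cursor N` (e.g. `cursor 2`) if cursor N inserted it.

Answer: cursor 1

Derivation:
After op 1 (delete): buffer="gecj" (len 4), cursors c1@0 c2@3 c3@3, authorship ....
After op 2 (insert('j')): buffer="jgecjjj" (len 7), cursors c1@1 c2@6 c3@6, authorship 1...23.
After op 3 (insert('y')): buffer="jygecjjyyj" (len 10), cursors c1@2 c2@9 c3@9, authorship 11...2323.
After op 4 (add_cursor(2)): buffer="jygecjjyyj" (len 10), cursors c1@2 c4@2 c2@9 c3@9, authorship 11...2323.
After op 5 (insert('q')): buffer="jyqqgecjjyyqqj" (len 14), cursors c1@4 c4@4 c2@13 c3@13, authorship 1114...232323.
Authorship (.=original, N=cursor N): 1 1 1 4 . . . 2 3 2 3 2 3 .
Index 2: author = 1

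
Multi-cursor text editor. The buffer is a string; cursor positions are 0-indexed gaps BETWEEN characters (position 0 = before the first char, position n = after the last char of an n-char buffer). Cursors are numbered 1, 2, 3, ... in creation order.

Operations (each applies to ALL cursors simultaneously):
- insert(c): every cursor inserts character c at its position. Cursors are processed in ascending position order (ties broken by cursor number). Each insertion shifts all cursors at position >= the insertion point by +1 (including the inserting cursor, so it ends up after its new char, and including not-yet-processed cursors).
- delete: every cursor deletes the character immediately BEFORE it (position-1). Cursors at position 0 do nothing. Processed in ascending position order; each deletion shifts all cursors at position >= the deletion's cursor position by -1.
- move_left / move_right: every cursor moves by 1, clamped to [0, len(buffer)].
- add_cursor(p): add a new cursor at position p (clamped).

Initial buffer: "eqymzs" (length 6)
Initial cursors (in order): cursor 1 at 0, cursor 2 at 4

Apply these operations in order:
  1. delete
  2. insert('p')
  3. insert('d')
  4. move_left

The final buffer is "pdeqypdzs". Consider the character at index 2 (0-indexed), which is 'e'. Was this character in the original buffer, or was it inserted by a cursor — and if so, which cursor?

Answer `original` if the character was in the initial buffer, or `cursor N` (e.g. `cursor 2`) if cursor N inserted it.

After op 1 (delete): buffer="eqyzs" (len 5), cursors c1@0 c2@3, authorship .....
After op 2 (insert('p')): buffer="peqypzs" (len 7), cursors c1@1 c2@5, authorship 1...2..
After op 3 (insert('d')): buffer="pdeqypdzs" (len 9), cursors c1@2 c2@7, authorship 11...22..
After op 4 (move_left): buffer="pdeqypdzs" (len 9), cursors c1@1 c2@6, authorship 11...22..
Authorship (.=original, N=cursor N): 1 1 . . . 2 2 . .
Index 2: author = original

Answer: original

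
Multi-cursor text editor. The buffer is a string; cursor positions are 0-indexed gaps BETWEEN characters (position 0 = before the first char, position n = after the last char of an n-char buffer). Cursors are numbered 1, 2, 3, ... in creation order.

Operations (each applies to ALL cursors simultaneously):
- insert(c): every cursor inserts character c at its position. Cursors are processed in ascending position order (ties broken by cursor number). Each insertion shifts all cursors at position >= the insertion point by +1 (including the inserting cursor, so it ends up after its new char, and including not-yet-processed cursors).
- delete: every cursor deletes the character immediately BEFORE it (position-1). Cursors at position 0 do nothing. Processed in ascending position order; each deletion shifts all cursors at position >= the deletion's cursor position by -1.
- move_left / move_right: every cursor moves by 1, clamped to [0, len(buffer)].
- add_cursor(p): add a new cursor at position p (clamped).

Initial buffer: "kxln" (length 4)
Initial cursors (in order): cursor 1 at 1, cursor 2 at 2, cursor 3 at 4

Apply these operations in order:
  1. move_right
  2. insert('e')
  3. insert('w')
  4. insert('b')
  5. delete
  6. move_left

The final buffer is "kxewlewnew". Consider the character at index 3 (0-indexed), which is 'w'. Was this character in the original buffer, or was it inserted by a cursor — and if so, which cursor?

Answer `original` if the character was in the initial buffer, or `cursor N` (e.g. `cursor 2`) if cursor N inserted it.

Answer: cursor 1

Derivation:
After op 1 (move_right): buffer="kxln" (len 4), cursors c1@2 c2@3 c3@4, authorship ....
After op 2 (insert('e')): buffer="kxelene" (len 7), cursors c1@3 c2@5 c3@7, authorship ..1.2.3
After op 3 (insert('w')): buffer="kxewlewnew" (len 10), cursors c1@4 c2@7 c3@10, authorship ..11.22.33
After op 4 (insert('b')): buffer="kxewblewbnewb" (len 13), cursors c1@5 c2@9 c3@13, authorship ..111.222.333
After op 5 (delete): buffer="kxewlewnew" (len 10), cursors c1@4 c2@7 c3@10, authorship ..11.22.33
After op 6 (move_left): buffer="kxewlewnew" (len 10), cursors c1@3 c2@6 c3@9, authorship ..11.22.33
Authorship (.=original, N=cursor N): . . 1 1 . 2 2 . 3 3
Index 3: author = 1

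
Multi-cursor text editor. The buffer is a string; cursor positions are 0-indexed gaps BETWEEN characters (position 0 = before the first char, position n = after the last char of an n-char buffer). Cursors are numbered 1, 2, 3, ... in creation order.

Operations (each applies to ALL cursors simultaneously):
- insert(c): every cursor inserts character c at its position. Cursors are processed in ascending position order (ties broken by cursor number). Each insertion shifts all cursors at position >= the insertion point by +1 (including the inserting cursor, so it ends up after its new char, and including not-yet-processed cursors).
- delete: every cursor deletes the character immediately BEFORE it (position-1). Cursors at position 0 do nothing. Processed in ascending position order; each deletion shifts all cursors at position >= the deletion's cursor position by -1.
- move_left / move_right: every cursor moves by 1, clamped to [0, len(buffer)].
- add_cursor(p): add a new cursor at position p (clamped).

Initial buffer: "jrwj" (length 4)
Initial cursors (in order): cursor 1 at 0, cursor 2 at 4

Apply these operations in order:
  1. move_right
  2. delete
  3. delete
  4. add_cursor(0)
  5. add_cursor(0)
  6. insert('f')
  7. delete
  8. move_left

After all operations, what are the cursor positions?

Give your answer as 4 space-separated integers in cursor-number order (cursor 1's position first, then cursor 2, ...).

Answer: 0 0 0 0

Derivation:
After op 1 (move_right): buffer="jrwj" (len 4), cursors c1@1 c2@4, authorship ....
After op 2 (delete): buffer="rw" (len 2), cursors c1@0 c2@2, authorship ..
After op 3 (delete): buffer="r" (len 1), cursors c1@0 c2@1, authorship .
After op 4 (add_cursor(0)): buffer="r" (len 1), cursors c1@0 c3@0 c2@1, authorship .
After op 5 (add_cursor(0)): buffer="r" (len 1), cursors c1@0 c3@0 c4@0 c2@1, authorship .
After op 6 (insert('f')): buffer="fffrf" (len 5), cursors c1@3 c3@3 c4@3 c2@5, authorship 134.2
After op 7 (delete): buffer="r" (len 1), cursors c1@0 c3@0 c4@0 c2@1, authorship .
After op 8 (move_left): buffer="r" (len 1), cursors c1@0 c2@0 c3@0 c4@0, authorship .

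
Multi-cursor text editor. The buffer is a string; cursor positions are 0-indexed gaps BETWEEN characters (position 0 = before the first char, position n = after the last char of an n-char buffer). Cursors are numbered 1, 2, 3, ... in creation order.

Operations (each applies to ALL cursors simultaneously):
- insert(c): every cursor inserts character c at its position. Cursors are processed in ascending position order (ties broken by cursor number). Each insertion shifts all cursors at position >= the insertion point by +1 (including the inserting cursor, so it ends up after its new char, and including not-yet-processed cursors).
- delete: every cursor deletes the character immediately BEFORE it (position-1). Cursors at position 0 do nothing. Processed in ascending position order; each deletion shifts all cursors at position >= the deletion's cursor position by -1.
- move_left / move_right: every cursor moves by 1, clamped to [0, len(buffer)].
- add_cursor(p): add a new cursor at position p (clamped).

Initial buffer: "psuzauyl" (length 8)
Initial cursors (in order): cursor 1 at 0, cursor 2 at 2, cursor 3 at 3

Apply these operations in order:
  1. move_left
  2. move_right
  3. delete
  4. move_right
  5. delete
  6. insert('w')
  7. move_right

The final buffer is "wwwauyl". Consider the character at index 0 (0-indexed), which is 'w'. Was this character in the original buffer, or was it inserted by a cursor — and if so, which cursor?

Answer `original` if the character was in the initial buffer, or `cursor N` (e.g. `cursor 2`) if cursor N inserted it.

Answer: cursor 1

Derivation:
After op 1 (move_left): buffer="psuzauyl" (len 8), cursors c1@0 c2@1 c3@2, authorship ........
After op 2 (move_right): buffer="psuzauyl" (len 8), cursors c1@1 c2@2 c3@3, authorship ........
After op 3 (delete): buffer="zauyl" (len 5), cursors c1@0 c2@0 c3@0, authorship .....
After op 4 (move_right): buffer="zauyl" (len 5), cursors c1@1 c2@1 c3@1, authorship .....
After op 5 (delete): buffer="auyl" (len 4), cursors c1@0 c2@0 c3@0, authorship ....
After op 6 (insert('w')): buffer="wwwauyl" (len 7), cursors c1@3 c2@3 c3@3, authorship 123....
After op 7 (move_right): buffer="wwwauyl" (len 7), cursors c1@4 c2@4 c3@4, authorship 123....
Authorship (.=original, N=cursor N): 1 2 3 . . . .
Index 0: author = 1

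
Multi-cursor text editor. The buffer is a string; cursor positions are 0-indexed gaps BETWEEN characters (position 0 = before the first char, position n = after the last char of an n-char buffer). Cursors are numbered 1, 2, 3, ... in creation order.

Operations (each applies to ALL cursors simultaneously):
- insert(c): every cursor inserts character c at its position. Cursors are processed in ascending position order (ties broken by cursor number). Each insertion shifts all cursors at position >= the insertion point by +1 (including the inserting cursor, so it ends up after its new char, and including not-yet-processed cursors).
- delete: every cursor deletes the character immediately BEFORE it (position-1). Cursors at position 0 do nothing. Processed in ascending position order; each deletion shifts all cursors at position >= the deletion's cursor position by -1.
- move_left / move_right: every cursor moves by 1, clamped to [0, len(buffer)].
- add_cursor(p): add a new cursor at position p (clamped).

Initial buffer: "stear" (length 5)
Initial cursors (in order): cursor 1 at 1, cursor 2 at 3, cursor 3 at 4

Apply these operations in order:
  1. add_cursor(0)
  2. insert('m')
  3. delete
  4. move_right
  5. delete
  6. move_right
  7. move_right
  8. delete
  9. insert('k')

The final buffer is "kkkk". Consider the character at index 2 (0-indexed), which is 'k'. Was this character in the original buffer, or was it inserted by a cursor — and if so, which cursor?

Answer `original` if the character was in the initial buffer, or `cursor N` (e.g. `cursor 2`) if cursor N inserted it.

Answer: cursor 3

Derivation:
After op 1 (add_cursor(0)): buffer="stear" (len 5), cursors c4@0 c1@1 c2@3 c3@4, authorship .....
After op 2 (insert('m')): buffer="msmtemamr" (len 9), cursors c4@1 c1@3 c2@6 c3@8, authorship 4.1..2.3.
After op 3 (delete): buffer="stear" (len 5), cursors c4@0 c1@1 c2@3 c3@4, authorship .....
After op 4 (move_right): buffer="stear" (len 5), cursors c4@1 c1@2 c2@4 c3@5, authorship .....
After op 5 (delete): buffer="e" (len 1), cursors c1@0 c4@0 c2@1 c3@1, authorship .
After op 6 (move_right): buffer="e" (len 1), cursors c1@1 c2@1 c3@1 c4@1, authorship .
After op 7 (move_right): buffer="e" (len 1), cursors c1@1 c2@1 c3@1 c4@1, authorship .
After op 8 (delete): buffer="" (len 0), cursors c1@0 c2@0 c3@0 c4@0, authorship 
After op 9 (insert('k')): buffer="kkkk" (len 4), cursors c1@4 c2@4 c3@4 c4@4, authorship 1234
Authorship (.=original, N=cursor N): 1 2 3 4
Index 2: author = 3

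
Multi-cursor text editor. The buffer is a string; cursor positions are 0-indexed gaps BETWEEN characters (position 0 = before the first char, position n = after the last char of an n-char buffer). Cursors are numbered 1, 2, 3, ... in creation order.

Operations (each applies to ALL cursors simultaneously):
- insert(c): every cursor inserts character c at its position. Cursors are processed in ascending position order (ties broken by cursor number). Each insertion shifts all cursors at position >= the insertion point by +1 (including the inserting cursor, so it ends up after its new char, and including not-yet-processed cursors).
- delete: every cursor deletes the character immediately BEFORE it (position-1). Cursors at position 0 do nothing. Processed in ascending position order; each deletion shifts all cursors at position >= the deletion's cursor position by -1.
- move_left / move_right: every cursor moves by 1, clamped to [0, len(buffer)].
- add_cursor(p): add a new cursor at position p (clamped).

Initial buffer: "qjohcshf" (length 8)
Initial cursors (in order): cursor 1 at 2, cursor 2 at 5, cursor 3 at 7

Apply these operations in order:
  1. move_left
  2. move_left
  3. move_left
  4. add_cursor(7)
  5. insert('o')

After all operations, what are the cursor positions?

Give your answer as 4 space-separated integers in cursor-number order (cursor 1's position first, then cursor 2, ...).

After op 1 (move_left): buffer="qjohcshf" (len 8), cursors c1@1 c2@4 c3@6, authorship ........
After op 2 (move_left): buffer="qjohcshf" (len 8), cursors c1@0 c2@3 c3@5, authorship ........
After op 3 (move_left): buffer="qjohcshf" (len 8), cursors c1@0 c2@2 c3@4, authorship ........
After op 4 (add_cursor(7)): buffer="qjohcshf" (len 8), cursors c1@0 c2@2 c3@4 c4@7, authorship ........
After op 5 (insert('o')): buffer="oqjoohocshof" (len 12), cursors c1@1 c2@4 c3@7 c4@11, authorship 1..2..3...4.

Answer: 1 4 7 11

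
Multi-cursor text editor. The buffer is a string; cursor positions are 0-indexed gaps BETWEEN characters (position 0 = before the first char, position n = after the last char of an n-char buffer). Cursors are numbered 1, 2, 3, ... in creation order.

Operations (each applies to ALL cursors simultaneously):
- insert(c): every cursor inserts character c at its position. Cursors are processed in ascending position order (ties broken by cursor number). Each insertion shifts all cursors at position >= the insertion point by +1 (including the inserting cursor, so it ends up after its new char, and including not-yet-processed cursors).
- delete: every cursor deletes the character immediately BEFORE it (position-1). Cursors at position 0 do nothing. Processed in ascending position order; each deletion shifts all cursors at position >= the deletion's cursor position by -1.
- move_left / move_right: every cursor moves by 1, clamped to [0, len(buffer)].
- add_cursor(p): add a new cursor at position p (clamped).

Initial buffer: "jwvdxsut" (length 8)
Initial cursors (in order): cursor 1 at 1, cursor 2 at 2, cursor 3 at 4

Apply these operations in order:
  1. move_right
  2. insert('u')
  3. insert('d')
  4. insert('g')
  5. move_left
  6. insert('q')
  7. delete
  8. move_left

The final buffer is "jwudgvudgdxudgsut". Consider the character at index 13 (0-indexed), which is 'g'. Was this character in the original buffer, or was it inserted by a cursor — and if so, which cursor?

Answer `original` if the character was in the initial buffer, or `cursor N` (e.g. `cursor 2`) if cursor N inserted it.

After op 1 (move_right): buffer="jwvdxsut" (len 8), cursors c1@2 c2@3 c3@5, authorship ........
After op 2 (insert('u')): buffer="jwuvudxusut" (len 11), cursors c1@3 c2@5 c3@8, authorship ..1.2..3...
After op 3 (insert('d')): buffer="jwudvuddxudsut" (len 14), cursors c1@4 c2@7 c3@11, authorship ..11.22..33...
After op 4 (insert('g')): buffer="jwudgvudgdxudgsut" (len 17), cursors c1@5 c2@9 c3@14, authorship ..111.222..333...
After op 5 (move_left): buffer="jwudgvudgdxudgsut" (len 17), cursors c1@4 c2@8 c3@13, authorship ..111.222..333...
After op 6 (insert('q')): buffer="jwudqgvudqgdxudqgsut" (len 20), cursors c1@5 c2@10 c3@16, authorship ..1111.2222..3333...
After op 7 (delete): buffer="jwudgvudgdxudgsut" (len 17), cursors c1@4 c2@8 c3@13, authorship ..111.222..333...
After op 8 (move_left): buffer="jwudgvudgdxudgsut" (len 17), cursors c1@3 c2@7 c3@12, authorship ..111.222..333...
Authorship (.=original, N=cursor N): . . 1 1 1 . 2 2 2 . . 3 3 3 . . .
Index 13: author = 3

Answer: cursor 3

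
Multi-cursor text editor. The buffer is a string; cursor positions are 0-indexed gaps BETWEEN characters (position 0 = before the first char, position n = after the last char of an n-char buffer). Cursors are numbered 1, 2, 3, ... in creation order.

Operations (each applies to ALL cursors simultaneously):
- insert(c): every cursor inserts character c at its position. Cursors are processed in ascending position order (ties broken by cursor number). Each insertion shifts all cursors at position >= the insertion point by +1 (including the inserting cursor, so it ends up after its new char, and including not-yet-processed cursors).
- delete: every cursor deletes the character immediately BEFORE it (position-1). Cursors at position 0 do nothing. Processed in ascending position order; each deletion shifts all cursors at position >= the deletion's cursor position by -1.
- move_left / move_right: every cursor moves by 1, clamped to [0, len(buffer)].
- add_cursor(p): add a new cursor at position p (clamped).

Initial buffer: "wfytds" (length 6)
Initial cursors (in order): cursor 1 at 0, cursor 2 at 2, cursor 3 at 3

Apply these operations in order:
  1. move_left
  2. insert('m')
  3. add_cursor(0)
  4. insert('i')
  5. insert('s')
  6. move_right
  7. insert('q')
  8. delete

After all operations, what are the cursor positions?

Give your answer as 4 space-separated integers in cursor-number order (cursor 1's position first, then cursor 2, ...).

Answer: 6 10 14 3

Derivation:
After op 1 (move_left): buffer="wfytds" (len 6), cursors c1@0 c2@1 c3@2, authorship ......
After op 2 (insert('m')): buffer="mwmfmytds" (len 9), cursors c1@1 c2@3 c3@5, authorship 1.2.3....
After op 3 (add_cursor(0)): buffer="mwmfmytds" (len 9), cursors c4@0 c1@1 c2@3 c3@5, authorship 1.2.3....
After op 4 (insert('i')): buffer="imiwmifmiytds" (len 13), cursors c4@1 c1@3 c2@6 c3@9, authorship 411.22.33....
After op 5 (insert('s')): buffer="ismiswmisfmisytds" (len 17), cursors c4@2 c1@5 c2@9 c3@13, authorship 44111.222.333....
After op 6 (move_right): buffer="ismiswmisfmisytds" (len 17), cursors c4@3 c1@6 c2@10 c3@14, authorship 44111.222.333....
After op 7 (insert('q')): buffer="ismqiswqmisfqmisyqtds" (len 21), cursors c4@4 c1@8 c2@13 c3@18, authorship 441411.1222.2333.3...
After op 8 (delete): buffer="ismiswmisfmisytds" (len 17), cursors c4@3 c1@6 c2@10 c3@14, authorship 44111.222.333....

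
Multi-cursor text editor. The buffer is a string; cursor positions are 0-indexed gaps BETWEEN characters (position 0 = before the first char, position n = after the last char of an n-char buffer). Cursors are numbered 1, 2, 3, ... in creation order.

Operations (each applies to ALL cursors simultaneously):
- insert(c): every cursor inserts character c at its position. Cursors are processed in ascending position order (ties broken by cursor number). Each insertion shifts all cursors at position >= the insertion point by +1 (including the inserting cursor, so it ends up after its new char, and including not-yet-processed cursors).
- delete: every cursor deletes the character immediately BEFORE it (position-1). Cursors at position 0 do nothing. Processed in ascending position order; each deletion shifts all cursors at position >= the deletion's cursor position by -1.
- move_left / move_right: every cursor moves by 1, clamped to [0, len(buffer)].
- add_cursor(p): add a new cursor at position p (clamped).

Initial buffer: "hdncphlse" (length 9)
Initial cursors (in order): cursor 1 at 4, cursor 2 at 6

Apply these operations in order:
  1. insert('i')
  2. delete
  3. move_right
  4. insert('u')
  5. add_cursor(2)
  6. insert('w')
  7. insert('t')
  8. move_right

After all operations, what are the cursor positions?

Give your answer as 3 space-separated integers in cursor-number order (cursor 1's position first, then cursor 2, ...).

Answer: 11 16 5

Derivation:
After op 1 (insert('i')): buffer="hdnciphilse" (len 11), cursors c1@5 c2@8, authorship ....1..2...
After op 2 (delete): buffer="hdncphlse" (len 9), cursors c1@4 c2@6, authorship .........
After op 3 (move_right): buffer="hdncphlse" (len 9), cursors c1@5 c2@7, authorship .........
After op 4 (insert('u')): buffer="hdncpuhluse" (len 11), cursors c1@6 c2@9, authorship .....1..2..
After op 5 (add_cursor(2)): buffer="hdncpuhluse" (len 11), cursors c3@2 c1@6 c2@9, authorship .....1..2..
After op 6 (insert('w')): buffer="hdwncpuwhluwse" (len 14), cursors c3@3 c1@8 c2@12, authorship ..3...11..22..
After op 7 (insert('t')): buffer="hdwtncpuwthluwtse" (len 17), cursors c3@4 c1@10 c2@15, authorship ..33...111..222..
After op 8 (move_right): buffer="hdwtncpuwthluwtse" (len 17), cursors c3@5 c1@11 c2@16, authorship ..33...111..222..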